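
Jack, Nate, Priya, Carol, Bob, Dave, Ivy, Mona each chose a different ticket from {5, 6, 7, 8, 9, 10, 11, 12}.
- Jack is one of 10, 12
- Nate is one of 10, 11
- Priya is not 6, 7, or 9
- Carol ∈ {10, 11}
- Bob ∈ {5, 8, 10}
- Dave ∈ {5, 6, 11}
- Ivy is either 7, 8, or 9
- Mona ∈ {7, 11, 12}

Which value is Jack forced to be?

The 8 variables draw from only 8 values {5, 6, 7, 8, 9, 10, 11, 12}, so each is used; only Dave can be 6, hence Dave = 6.
Among the 7 still-open variables, 9 fits only Ivy (and all 7 values in {5, 7, 8, 9, 10, 11, 12} must be used), so Ivy = 9.
The 6 still-open variables together cover exactly {5, 7, 8, 10, 11, 12} — 6 values for 6 variables — and 7 appears only in Mona's list, so Mona = 7.
The 2 variables Nate and Carol are confined to {10, 11}, which locks those values in; drop them from Jack, Priya, Bob.
So Jack = 12.

12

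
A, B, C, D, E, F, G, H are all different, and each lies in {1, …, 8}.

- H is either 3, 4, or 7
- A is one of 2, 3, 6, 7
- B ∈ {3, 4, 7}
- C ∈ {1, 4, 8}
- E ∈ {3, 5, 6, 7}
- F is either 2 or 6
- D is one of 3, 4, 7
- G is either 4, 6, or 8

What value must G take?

The 8 variables draw from only 8 values {1, 2, 3, 4, 5, 6, 7, 8}, so each is used; only C can be 1, hence C = 1.
The 7 still-open variables draw from only 7 values {2, 3, 4, 5, 6, 7, 8}, so each is used; only E can be 5, hence E = 5.
The 6 still-open variables draw from only 6 values {2, 3, 4, 6, 7, 8}, so each is used; only G can be 8, hence G = 8.

8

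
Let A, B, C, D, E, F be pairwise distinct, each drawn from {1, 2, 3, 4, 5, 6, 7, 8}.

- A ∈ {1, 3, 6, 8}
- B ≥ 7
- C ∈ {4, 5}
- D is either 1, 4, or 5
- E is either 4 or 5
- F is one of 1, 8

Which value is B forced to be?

7

C and E share exactly the 2 values {4, 5}; by pigeonhole those values go to them, so strike 4, 5 from D.
D's domain is down to {1}, so D = 1. Remove 1 from A, F.
F's domain is down to {8}, so F = 8. Eliminate 8 elsewhere: A, B.
So B = 7.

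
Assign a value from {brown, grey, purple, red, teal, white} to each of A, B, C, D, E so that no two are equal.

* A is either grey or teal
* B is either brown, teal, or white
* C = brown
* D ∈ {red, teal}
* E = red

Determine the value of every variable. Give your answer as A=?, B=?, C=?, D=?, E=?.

C has just one choice, so C = brown. Eliminate brown elsewhere: B.
E's domain is down to {red}, so E = red. Eliminate red elsewhere: D.
D must be teal (only option left). Remove teal from A, B.
A must be grey (only option left).
That leaves B = white.

A=grey, B=white, C=brown, D=teal, E=red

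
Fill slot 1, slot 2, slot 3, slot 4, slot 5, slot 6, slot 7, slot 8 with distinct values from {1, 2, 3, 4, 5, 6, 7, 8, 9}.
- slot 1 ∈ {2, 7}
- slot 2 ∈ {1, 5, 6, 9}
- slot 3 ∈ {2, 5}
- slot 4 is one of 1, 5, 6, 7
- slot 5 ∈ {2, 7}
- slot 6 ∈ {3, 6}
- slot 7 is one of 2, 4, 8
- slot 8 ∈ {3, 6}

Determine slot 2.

The 2 variables slot 1 and slot 5 are confined to {2, 7}, which locks those values in; drop them from slot 3, slot 4, slot 7.
slot 3's domain is down to {5}, so slot 3 = 5. Remove 5 from slot 2, slot 4.
slot 6 and slot 8 between them cover only {3, 6} — a naked pair. Remove those values from slot 2, slot 4.
That leaves slot 4 = 1. Eliminate 1 elsewhere: slot 2.
So slot 2 = 9.

9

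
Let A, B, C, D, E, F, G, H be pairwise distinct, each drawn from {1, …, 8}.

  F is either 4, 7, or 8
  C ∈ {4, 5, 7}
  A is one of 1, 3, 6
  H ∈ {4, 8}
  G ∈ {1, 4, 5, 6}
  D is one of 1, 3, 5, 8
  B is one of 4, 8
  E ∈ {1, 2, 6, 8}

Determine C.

The 8 variables draw from only 8 values {1, 2, 3, 4, 5, 6, 7, 8}, so each is used; only E can be 2, hence E = 2.
B and H between them cover only {4, 8} — a naked pair. Remove those values from C, D, F, G.
F has just one choice, so F = 7. Strike 7 from C.
So C = 5.

5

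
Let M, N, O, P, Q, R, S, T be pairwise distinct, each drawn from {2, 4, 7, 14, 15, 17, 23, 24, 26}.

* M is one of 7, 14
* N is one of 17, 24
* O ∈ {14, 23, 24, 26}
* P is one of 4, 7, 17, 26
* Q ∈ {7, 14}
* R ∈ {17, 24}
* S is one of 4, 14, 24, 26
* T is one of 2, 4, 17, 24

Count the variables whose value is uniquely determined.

Among the 8 variables, 2 fits only T (and all 8 values in {2, 4, 7, 14, 17, 23, 24, 26} must be used), so T = 2.
The 7 still-open variables together cover exactly {4, 7, 14, 17, 23, 24, 26} — 7 values for 7 variables — and 23 appears only in O's list, so O = 23.
The 2 variables M and Q are confined to {7, 14}, which locks those values in; drop them from P, S.
The 2 variables N and R are confined to {17, 24}, which locks those values in; drop them from P, S.
Determined: O=23, T=2. The other variables each still have more than one consistent value. That makes 2.

2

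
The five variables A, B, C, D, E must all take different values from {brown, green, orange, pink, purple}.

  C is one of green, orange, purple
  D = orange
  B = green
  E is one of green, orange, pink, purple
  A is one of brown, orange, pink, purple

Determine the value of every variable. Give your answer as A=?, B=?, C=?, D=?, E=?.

B must be green (only option left). Remove green from C, E.
D has just one choice, so D = orange. Strike orange from A, C, E.
C has just one choice, so C = purple. Eliminate purple elsewhere: A, E.
That leaves E = pink. Eliminate pink elsewhere: A.
That leaves A = brown.

A=brown, B=green, C=purple, D=orange, E=pink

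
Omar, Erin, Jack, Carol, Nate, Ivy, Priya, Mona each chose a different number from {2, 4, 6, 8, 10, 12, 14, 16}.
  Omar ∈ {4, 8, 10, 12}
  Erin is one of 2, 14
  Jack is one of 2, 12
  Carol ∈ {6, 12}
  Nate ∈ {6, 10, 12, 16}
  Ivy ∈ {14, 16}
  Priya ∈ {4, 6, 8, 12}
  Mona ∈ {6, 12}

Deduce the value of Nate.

Carol and Mona share exactly the 2 values {6, 12}; by pigeonhole those values go to them, so strike 6, 12 from Omar, Jack, Nate, Priya.
That leaves Jack = 2. Strike 2 from Erin.
Erin's domain is down to {14}, so Erin = 14. So Ivy can't be 14.
Ivy's domain is down to {16}, so Ivy = 16. Strike 16 from Nate.
So Nate = 10.

10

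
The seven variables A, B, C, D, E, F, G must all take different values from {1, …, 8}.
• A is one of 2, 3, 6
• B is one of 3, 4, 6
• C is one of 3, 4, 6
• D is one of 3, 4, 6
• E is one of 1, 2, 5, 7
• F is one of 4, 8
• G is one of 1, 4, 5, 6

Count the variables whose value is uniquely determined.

B, C, D share exactly the 3 values {3, 4, 6}; by pigeonhole those values go to them, so strike 3, 4, 6 from A, F, G.
A's domain is down to {2}, so A = 2. Eliminate 2 elsewhere: E.
F's domain is down to {8}, so F = 8.
Determined: A=2, F=8. The other variables each still have more than one consistent value. That makes 2.

2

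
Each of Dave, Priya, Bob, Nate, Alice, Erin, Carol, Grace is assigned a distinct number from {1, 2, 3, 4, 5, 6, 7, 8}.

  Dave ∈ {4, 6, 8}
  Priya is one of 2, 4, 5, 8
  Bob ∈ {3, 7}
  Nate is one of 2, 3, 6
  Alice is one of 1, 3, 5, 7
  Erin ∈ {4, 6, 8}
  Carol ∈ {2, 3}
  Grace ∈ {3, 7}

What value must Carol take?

The 8 variables draw from only 8 values {1, 2, 3, 4, 5, 6, 7, 8}, so each is used; only Alice can be 1, hence Alice = 1.
The 7 still-open variables draw from only 7 values {2, 3, 4, 5, 6, 7, 8}, so each is used; only Priya can be 5, hence Priya = 5.
Bob and Grace share exactly the 2 values {3, 7}; by pigeonhole those values go to them, so strike 3, 7 from Nate, Carol.
So Carol = 2.

2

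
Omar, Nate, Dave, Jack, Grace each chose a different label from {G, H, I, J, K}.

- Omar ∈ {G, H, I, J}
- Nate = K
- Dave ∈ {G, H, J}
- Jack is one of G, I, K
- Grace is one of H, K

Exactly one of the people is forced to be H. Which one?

Nate has just one choice, so Nate = K. Remove K from Jack, Grace.
So H goes to Grace.

Grace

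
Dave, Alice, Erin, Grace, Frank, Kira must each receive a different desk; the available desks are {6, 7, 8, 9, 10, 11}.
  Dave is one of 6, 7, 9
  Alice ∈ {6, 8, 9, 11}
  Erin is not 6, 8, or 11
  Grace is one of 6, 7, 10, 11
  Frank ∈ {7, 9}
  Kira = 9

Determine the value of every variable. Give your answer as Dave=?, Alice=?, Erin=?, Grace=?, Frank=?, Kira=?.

Dave=6, Alice=8, Erin=10, Grace=11, Frank=7, Kira=9

Kira must be 9 (only option left). Remove 9 from Dave, Alice, Erin, Frank.
Frank's domain is down to {7}, so Frank = 7. Eliminate 7 elsewhere: Dave, Erin, Grace.
Dave must be 6 (only option left). Strike 6 from Alice, Grace.
Erin has just one choice, so Erin = 10. Remove 10 from Grace.
Grace's domain is down to {11}, so Grace = 11. Eliminate 11 elsewhere: Alice.
Alice has just one choice, so Alice = 8.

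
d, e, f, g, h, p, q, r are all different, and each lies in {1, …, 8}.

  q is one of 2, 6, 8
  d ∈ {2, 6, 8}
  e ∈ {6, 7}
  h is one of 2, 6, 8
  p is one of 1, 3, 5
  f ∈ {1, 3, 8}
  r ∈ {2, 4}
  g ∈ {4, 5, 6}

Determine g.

The 8 variables together cover exactly {1, 2, 3, 4, 5, 6, 7, 8} — 8 values for 8 variables — and 7 appears only in e's list, so e = 7.
d, h, q share exactly the 3 values {2, 6, 8}; by pigeonhole those values go to them, so strike 2, 6, 8 from f, g, r.
r's domain is down to {4}, so r = 4. Eliminate 4 elsewhere: g.
So g = 5.

5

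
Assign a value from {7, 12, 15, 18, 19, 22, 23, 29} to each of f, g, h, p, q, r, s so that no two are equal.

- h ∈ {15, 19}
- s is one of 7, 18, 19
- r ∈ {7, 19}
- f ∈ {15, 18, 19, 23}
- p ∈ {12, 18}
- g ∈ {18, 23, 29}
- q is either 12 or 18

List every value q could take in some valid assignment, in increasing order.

12, 18

Among the 7 variables, 29 fits only g (and all 7 values in {7, 12, 15, 18, 19, 23, 29} must be used), so g = 29.
The 6 still-open variables draw from only 6 values {7, 12, 15, 18, 19, 23}, so each is used; only f can be 23, hence f = 23.
The 5 still-open variables draw from only 5 values {7, 12, 15, 18, 19}, so each is used; only h can be 15, hence h = 15.
The 2 variables p and q are confined to {12, 18}, which locks those values in; drop them from s.
No further eliminations apply; q can still be any of 12, 18.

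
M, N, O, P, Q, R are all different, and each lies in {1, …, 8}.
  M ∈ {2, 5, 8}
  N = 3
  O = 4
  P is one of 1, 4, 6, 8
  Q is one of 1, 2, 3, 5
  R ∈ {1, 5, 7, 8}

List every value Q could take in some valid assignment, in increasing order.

N's domain is down to {3}, so N = 3. Eliminate 3 elsewhere: Q.
O must be 4 (only option left). So P can't be 4.
No further eliminations apply; Q can still be any of 1, 2, 5.

1, 2, 5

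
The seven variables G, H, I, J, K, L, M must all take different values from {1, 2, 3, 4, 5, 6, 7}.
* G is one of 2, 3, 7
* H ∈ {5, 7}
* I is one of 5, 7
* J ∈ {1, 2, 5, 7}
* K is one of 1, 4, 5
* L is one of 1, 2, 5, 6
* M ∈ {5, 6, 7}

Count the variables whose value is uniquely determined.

3

The 7 variables together cover exactly {1, 2, 3, 4, 5, 6, 7} — 7 values for 7 variables — and 3 appears only in G's list, so G = 3.
The 6 still-open variables together cover exactly {1, 2, 4, 5, 6, 7} — 6 values for 6 variables — and 4 appears only in K's list, so K = 4.
H and I share exactly the 2 values {5, 7}; by pigeonhole those values go to them, so strike 5, 7 from J, L, M.
That leaves M = 6. Strike 6 from L.
Determined: G=3, K=4, M=6. The other variables each still have more than one consistent value. That makes 3.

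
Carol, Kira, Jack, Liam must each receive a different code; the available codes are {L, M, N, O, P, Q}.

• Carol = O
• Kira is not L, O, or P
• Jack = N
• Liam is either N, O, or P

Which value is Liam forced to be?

Carol must be O (only option left). Eliminate O elsewhere: Liam.
That leaves Jack = N. Eliminate N elsewhere: Kira, Liam.
So Liam = P.

P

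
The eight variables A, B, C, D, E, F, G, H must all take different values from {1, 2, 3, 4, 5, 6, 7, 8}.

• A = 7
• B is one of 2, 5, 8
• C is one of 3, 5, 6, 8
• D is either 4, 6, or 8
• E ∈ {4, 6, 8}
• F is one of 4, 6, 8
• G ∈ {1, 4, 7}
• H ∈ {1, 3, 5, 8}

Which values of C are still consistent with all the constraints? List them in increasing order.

A's domain is down to {7}, so A = 7. Eliminate 7 elsewhere: G.
The 7 still-open variables draw from only 7 values {1, 2, 3, 4, 5, 6, 8}, so each is used; only B can be 2, hence B = 2.
The 3 variables D, E, F are confined to {4, 6, 8}, which locks those values in; drop them from C, G, H.
G's domain is down to {1}, so G = 1. Strike 1 from H.
No further eliminations apply; C can still be any of 3, 5.

3, 5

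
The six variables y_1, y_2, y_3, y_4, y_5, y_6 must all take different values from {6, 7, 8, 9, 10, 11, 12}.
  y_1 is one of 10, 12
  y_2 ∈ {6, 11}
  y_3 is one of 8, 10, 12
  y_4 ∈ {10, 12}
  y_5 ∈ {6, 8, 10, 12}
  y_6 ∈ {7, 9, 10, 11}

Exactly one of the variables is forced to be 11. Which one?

y_2

The 2 variables y_1 and y_4 are confined to {10, 12}, which locks those values in; drop them from y_3, y_5, y_6.
y_3's domain is down to {8}, so y_3 = 8. So y_5 can't be 8.
y_5 has just one choice, so y_5 = 6. Eliminate 6 elsewhere: y_2.
So 11 goes to y_2.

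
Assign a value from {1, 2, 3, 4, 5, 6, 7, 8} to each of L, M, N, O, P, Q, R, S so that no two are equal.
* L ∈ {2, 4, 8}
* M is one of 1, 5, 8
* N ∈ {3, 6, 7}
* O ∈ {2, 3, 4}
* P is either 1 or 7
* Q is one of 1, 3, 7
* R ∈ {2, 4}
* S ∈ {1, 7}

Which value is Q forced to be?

The 8 variables draw from only 8 values {1, 2, 3, 4, 5, 6, 7, 8}, so each is used; only M can be 5, hence M = 5.
Among the 7 still-open variables, 6 fits only N (and all 7 values in {1, 2, 3, 4, 6, 7, 8} must be used), so N = 6.
Among the 6 still-open variables, 8 fits only L (and all 6 values in {1, 2, 3, 4, 7, 8} must be used), so L = 8.
P and S share exactly the 2 values {1, 7}; by pigeonhole those values go to them, so strike 1, 7 from Q.
So Q = 3.

3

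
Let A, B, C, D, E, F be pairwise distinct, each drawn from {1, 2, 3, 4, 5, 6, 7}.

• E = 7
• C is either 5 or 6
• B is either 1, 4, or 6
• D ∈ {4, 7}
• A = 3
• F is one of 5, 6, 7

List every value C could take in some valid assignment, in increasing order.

5, 6

A's domain is down to {3}, so A = 3.
E has just one choice, so E = 7. So D, F can't be 7.
D must be 4 (only option left). Strike 4 from B.
Among the 3 still-open variables, 1 fits only B (and all 3 values in {1, 5, 6} must be used), so B = 1.
No further eliminations apply; C can still be any of 5, 6.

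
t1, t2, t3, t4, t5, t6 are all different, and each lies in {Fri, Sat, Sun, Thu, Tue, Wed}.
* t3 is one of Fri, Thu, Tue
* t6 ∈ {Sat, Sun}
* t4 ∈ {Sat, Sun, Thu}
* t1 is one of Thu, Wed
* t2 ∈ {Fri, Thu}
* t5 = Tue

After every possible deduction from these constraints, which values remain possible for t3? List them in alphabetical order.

t5's domain is down to {Tue}, so t5 = Tue. Remove Tue from t3.
The 5 still-open variables together cover exactly {Fri, Sat, Sun, Thu, Wed} — 5 values for 5 variables — and Wed appears only in t1's list, so t1 = Wed.
t2 and t3 between them cover only {Fri, Thu} — a naked pair. Remove those values from t4.
No further eliminations apply; t3 can still be any of Fri, Thu.

Fri, Thu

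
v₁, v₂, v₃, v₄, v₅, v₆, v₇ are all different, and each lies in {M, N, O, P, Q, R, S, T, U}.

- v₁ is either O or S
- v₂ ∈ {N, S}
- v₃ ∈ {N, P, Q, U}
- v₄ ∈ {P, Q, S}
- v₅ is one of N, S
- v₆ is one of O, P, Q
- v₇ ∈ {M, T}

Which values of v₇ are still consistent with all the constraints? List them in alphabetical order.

v₂ and v₅ share exactly the 2 values {N, S}; by pigeonhole those values go to them, so strike N, S from v₁, v₃, v₄.
v₁ must be O (only option left). Strike O from v₆.
v₄ and v₆ share exactly the 2 values {P, Q}; by pigeonhole those values go to them, so strike P, Q from v₃.
v₃ must be U (only option left).
No further eliminations apply; v₇ can still be any of M, T.

M, T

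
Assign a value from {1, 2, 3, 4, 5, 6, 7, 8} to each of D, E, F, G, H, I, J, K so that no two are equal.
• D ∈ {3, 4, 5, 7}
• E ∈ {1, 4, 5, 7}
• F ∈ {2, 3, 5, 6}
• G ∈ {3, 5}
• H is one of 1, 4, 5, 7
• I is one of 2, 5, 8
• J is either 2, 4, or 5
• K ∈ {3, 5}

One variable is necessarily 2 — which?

The 8 variables together cover exactly {1, 2, 3, 4, 5, 6, 7, 8} — 8 values for 8 variables — and 6 appears only in F's list, so F = 6.
The 7 still-open variables together cover exactly {1, 2, 3, 4, 5, 7, 8} — 7 values for 7 variables — and 8 appears only in I's list, so I = 8.
The 6 still-open variables draw from only 6 values {1, 2, 3, 4, 5, 7}, so each is used; only J can be 2, hence J = 2.

J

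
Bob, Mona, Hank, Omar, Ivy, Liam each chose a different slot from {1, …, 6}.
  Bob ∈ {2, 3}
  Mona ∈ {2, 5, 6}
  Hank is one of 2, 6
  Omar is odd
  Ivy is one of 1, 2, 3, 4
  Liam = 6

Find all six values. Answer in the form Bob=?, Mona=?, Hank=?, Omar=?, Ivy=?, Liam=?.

Bob=3, Mona=5, Hank=2, Omar=1, Ivy=4, Liam=6

Liam must be 6 (only option left). So Mona, Hank can't be 6.
Hank's domain is down to {2}, so Hank = 2. Remove 2 from Bob, Mona, Ivy.
Bob must be 3 (only option left). Remove 3 from Omar, Ivy.
Mona's domain is down to {5}, so Mona = 5. So Omar can't be 5.
Omar's domain is down to {1}, so Omar = 1. So Ivy can't be 1.
That leaves Ivy = 4.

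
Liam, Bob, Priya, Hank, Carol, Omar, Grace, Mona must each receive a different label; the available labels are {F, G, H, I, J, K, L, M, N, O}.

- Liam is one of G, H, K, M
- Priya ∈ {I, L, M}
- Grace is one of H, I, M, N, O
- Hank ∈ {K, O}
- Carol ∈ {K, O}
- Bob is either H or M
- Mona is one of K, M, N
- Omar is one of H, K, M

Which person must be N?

Mona

The 8 variables draw from only 8 values {G, H, I, K, L, M, N, O}, so each is used; only Liam can be G, hence Liam = G.
The 7 still-open variables together cover exactly {H, I, K, L, M, N, O} — 7 values for 7 variables — and L appears only in Priya's list, so Priya = L.
The 6 still-open variables draw from only 6 values {H, I, K, M, N, O}, so each is used; only Grace can be I, hence Grace = I.
The 5 still-open variables draw from only 5 values {H, K, M, N, O}, so each is used; only Mona can be N, hence Mona = N.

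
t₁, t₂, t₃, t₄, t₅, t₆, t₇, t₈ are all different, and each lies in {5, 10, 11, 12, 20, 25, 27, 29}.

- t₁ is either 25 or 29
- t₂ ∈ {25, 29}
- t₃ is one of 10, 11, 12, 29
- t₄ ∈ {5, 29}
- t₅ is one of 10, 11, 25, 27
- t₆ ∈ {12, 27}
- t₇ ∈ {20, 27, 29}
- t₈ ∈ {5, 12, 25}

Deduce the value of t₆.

27

The 8 variables draw from only 8 values {5, 10, 11, 12, 20, 25, 27, 29}, so each is used; only t₇ can be 20, hence t₇ = 20.
t₁ and t₂ between them cover only {25, 29} — a naked pair. Remove those values from t₃, t₄, t₅, t₈.
t₄ has just one choice, so t₄ = 5. Eliminate 5 elsewhere: t₈.
That leaves t₈ = 12. Eliminate 12 elsewhere: t₃, t₆.
So t₆ = 27.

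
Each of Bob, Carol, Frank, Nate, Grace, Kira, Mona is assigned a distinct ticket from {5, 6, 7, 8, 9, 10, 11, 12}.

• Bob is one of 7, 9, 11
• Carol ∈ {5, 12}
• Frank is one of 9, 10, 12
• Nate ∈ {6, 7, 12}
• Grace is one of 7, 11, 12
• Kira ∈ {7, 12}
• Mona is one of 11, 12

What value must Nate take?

6

The 7 variables together cover exactly {5, 6, 7, 9, 10, 11, 12} — 7 values for 7 variables — and 5 appears only in Carol's list, so Carol = 5.
The 6 still-open variables draw from only 6 values {6, 7, 9, 10, 11, 12}, so each is used; only Nate can be 6, hence Nate = 6.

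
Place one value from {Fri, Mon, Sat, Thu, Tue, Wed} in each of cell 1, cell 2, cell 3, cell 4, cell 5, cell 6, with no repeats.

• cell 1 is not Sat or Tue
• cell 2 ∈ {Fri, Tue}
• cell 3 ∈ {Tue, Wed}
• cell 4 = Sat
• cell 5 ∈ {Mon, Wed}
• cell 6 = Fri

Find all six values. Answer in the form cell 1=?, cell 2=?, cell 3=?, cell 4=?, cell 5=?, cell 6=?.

cell 1=Thu, cell 2=Tue, cell 3=Wed, cell 4=Sat, cell 5=Mon, cell 6=Fri

cell 4 has just one choice, so cell 4 = Sat.
cell 6 has just one choice, so cell 6 = Fri. So cell 1, cell 2 can't be Fri.
That leaves cell 2 = Tue. Remove Tue from cell 3.
cell 3 must be Wed (only option left). Eliminate Wed elsewhere: cell 1, cell 5.
cell 5 must be Mon (only option left). Strike Mon from cell 1.
That leaves cell 1 = Thu.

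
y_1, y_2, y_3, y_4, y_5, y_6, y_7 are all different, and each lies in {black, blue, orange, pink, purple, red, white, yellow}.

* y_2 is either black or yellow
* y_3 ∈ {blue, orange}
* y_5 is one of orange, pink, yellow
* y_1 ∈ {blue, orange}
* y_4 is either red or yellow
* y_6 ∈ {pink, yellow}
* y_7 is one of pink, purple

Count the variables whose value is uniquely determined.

The 7 variables draw from only 7 values {black, blue, orange, pink, purple, red, yellow}, so each is used; only y_2 can be black, hence y_2 = black.
The 6 still-open variables draw from only 6 values {blue, orange, pink, purple, red, yellow}, so each is used; only y_7 can be purple, hence y_7 = purple.
The 5 still-open variables together cover exactly {blue, orange, pink, red, yellow} — 5 values for 5 variables — and red appears only in y_4's list, so y_4 = red.
y_1 and y_3 between them cover only {blue, orange} — a naked pair. Remove those values from y_5.
Determined: y_2=black, y_4=red, y_7=purple. The other variables each still have more than one consistent value. That makes 3.

3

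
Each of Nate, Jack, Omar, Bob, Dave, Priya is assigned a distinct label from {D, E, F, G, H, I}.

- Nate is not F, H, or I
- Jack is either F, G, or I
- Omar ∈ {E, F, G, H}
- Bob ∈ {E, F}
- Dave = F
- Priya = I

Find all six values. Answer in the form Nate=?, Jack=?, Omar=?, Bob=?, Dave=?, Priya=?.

Dave's domain is down to {F}, so Dave = F. Strike F from Jack, Omar, Bob.
Priya has just one choice, so Priya = I. Strike I from Jack.
Jack has just one choice, so Jack = G. Strike G from Nate, Omar.
Bob has just one choice, so Bob = E. Strike E from Nate, Omar.
Nate has just one choice, so Nate = D.
That leaves Omar = H.

Nate=D, Jack=G, Omar=H, Bob=E, Dave=F, Priya=I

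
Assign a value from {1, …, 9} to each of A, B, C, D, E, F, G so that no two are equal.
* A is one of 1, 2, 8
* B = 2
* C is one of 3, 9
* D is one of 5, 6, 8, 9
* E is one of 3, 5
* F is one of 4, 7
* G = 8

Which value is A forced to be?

1

B must be 2 (only option left). Strike 2 from A.
G has just one choice, so G = 8. Remove 8 from A, D.
So A = 1.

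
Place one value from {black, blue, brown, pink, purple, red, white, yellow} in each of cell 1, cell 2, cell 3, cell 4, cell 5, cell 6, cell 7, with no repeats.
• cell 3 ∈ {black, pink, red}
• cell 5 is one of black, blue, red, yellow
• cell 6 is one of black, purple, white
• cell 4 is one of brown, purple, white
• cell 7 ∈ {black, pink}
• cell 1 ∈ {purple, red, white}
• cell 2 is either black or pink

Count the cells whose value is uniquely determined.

cell 2 and cell 7 share exactly the 2 values {black, pink}; by pigeonhole those values go to them, so strike black, pink from cell 3, cell 5, cell 6.
That leaves cell 3 = red. Strike red from cell 1, cell 5.
cell 1 and cell 6 share exactly the 2 values {purple, white}; by pigeonhole those values go to them, so strike purple, white from cell 4.
cell 4 has just one choice, so cell 4 = brown.
Determined: cell 3=red, cell 4=brown. The other cells each still have more than one consistent value. That makes 2.

2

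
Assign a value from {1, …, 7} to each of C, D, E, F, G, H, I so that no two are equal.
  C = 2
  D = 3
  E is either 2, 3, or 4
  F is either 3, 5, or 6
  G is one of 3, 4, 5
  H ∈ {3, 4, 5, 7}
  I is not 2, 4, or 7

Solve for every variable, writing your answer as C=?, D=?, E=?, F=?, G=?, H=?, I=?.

C must be 2 (only option left). Remove 2 from E.
D has just one choice, so D = 3. Eliminate 3 elsewhere: E, F, G, H, I.
E's domain is down to {4}, so E = 4. Remove 4 from G, H.
That leaves G = 5. So F, H, I can't be 5.
H's domain is down to {7}, so H = 7.
F has just one choice, so F = 6. Strike 6 from I.
I must be 1 (only option left).

C=2, D=3, E=4, F=6, G=5, H=7, I=1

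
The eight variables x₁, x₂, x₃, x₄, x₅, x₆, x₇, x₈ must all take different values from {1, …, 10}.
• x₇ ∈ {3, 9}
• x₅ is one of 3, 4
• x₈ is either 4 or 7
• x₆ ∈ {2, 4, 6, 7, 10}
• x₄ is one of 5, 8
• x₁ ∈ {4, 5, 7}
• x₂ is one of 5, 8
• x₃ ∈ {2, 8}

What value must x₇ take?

9

The 2 variables x₂ and x₄ are confined to {5, 8}, which locks those values in; drop them from x₁, x₃.
x₃ must be 2 (only option left). Remove 2 from x₆.
The 2 variables x₁ and x₈ are confined to {4, 7}, which locks those values in; drop them from x₅, x₆.
x₅ must be 3 (only option left). Remove 3 from x₇.
So x₇ = 9.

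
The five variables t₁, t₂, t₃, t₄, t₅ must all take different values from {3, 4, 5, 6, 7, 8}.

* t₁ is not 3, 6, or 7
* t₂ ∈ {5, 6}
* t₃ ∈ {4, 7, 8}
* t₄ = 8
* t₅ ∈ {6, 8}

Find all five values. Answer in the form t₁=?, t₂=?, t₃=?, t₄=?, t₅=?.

t₄'s domain is down to {8}, so t₄ = 8. So t₁, t₃, t₅ can't be 8.
t₅ has just one choice, so t₅ = 6. So t₂ can't be 6.
t₂ has just one choice, so t₂ = 5. So t₁ can't be 5.
t₁'s domain is down to {4}, so t₁ = 4. Eliminate 4 elsewhere: t₃.
That leaves t₃ = 7.

t₁=4, t₂=5, t₃=7, t₄=8, t₅=6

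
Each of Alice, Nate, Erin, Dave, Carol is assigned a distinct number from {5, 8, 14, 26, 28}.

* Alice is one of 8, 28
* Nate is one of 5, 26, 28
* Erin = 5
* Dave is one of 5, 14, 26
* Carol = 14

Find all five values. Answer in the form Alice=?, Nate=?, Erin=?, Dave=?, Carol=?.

Erin has just one choice, so Erin = 5. So Nate, Dave can't be 5.
Carol has just one choice, so Carol = 14. Strike 14 from Dave.
Dave must be 26 (only option left). So Nate can't be 26.
That leaves Nate = 28. So Alice can't be 28.
Alice's domain is down to {8}, so Alice = 8.

Alice=8, Nate=28, Erin=5, Dave=26, Carol=14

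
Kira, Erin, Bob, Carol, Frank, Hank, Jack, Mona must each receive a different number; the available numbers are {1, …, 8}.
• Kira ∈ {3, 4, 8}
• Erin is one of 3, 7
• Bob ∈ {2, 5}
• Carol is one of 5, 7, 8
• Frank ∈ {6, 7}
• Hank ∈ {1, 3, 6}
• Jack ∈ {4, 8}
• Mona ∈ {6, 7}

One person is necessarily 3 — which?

Erin

Among the 8 variables, 1 fits only Hank (and all 8 values in {1, 2, 3, 4, 5, 6, 7, 8} must be used), so Hank = 1.
Among the 7 still-open variables, 2 fits only Bob (and all 7 values in {2, 3, 4, 5, 6, 7, 8} must be used), so Bob = 2.
Among the 6 still-open variables, 5 fits only Carol (and all 6 values in {3, 4, 5, 6, 7, 8} must be used), so Carol = 5.
Frank and Mona share exactly the 2 values {6, 7}; by pigeonhole those values go to them, so strike 6, 7 from Erin.
So 3 goes to Erin.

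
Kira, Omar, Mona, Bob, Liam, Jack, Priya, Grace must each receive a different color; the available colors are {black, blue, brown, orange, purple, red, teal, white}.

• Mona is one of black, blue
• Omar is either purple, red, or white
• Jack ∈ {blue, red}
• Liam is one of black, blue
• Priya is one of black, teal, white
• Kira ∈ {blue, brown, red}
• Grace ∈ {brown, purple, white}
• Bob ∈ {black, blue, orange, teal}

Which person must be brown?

Among the 8 variables, orange fits only Bob (and all 8 values in {black, blue, brown, orange, purple, red, teal, white} must be used), so Bob = orange.
The 7 still-open variables draw from only 7 values {black, blue, brown, purple, red, teal, white}, so each is used; only Priya can be teal, hence Priya = teal.
Mona and Liam between them cover only {black, blue} — a naked pair. Remove those values from Kira, Jack.
Jack must be red (only option left). Strike red from Kira, Omar.
So brown goes to Kira.

Kira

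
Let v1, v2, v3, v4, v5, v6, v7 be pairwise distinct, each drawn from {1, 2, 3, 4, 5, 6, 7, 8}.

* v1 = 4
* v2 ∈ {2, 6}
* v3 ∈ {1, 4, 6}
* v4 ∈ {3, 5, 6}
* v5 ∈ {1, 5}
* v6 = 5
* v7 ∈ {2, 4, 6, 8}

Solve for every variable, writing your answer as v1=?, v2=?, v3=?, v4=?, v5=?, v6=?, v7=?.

v1=4, v2=2, v3=6, v4=3, v5=1, v6=5, v7=8

v1 has just one choice, so v1 = 4. So v3, v7 can't be 4.
v6's domain is down to {5}, so v6 = 5. Remove 5 from v4, v5.
That leaves v5 = 1. Remove 1 from v3.
v3's domain is down to {6}, so v3 = 6. So v2, v4, v7 can't be 6.
v4 has just one choice, so v4 = 3.
v2 must be 2 (only option left). So v7 can't be 2.
That leaves v7 = 8.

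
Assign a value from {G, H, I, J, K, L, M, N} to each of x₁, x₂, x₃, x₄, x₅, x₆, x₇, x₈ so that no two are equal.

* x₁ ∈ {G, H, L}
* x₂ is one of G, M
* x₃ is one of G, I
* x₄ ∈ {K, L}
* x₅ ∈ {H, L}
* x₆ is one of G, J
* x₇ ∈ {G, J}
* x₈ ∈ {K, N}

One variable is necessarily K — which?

The 8 variables draw from only 8 values {G, H, I, J, K, L, M, N}, so each is used; only x₃ can be I, hence x₃ = I.
Among the 7 still-open variables, M fits only x₂ (and all 7 values in {G, H, J, K, L, M, N} must be used), so x₂ = M.
Among the 6 still-open variables, N fits only x₈ (and all 6 values in {G, H, J, K, L, N} must be used), so x₈ = N.
Among the 5 still-open variables, K fits only x₄ (and all 5 values in {G, H, J, K, L} must be used), so x₄ = K.

x₄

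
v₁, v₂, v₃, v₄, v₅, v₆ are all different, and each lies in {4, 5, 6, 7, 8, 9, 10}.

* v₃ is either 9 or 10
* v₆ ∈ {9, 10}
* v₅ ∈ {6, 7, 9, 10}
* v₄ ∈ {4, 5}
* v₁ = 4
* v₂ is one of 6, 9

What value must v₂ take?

v₁ has just one choice, so v₁ = 4. Strike 4 from v₄.
v₄ must be 5 (only option left).
The 4 still-open variables together cover exactly {6, 7, 9, 10} — 4 values for 4 variables — and 7 appears only in v₅'s list, so v₅ = 7.
Among the 3 still-open variables, 6 fits only v₂ (and all 3 values in {6, 9, 10} must be used), so v₂ = 6.

6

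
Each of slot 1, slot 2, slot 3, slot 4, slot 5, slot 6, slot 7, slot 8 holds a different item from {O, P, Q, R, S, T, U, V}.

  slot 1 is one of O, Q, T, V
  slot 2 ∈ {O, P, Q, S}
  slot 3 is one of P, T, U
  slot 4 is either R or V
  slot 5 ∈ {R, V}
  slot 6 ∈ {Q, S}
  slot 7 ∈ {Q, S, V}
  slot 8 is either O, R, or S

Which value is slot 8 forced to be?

The 8 variables together cover exactly {O, P, Q, R, S, T, U, V} — 8 values for 8 variables — and U appears only in slot 3's list, so slot 3 = U.
The 7 still-open variables together cover exactly {O, P, Q, R, S, T, V} — 7 values for 7 variables — and P appears only in slot 2's list, so slot 2 = P.
Among the 6 still-open variables, T fits only slot 1 (and all 6 values in {O, Q, R, S, T, V} must be used), so slot 1 = T.
Among the 5 still-open variables, O fits only slot 8 (and all 5 values in {O, Q, R, S, V} must be used), so slot 8 = O.

O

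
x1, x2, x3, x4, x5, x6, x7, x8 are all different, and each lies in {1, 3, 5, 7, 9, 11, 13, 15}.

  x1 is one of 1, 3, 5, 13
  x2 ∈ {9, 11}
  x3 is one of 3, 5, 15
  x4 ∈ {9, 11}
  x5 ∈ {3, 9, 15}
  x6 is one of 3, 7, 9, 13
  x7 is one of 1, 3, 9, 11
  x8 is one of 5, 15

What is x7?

1

The 8 variables draw from only 8 values {1, 3, 5, 7, 9, 11, 13, 15}, so each is used; only x6 can be 7, hence x6 = 7.
The 7 still-open variables together cover exactly {1, 3, 5, 9, 11, 13, 15} — 7 values for 7 variables — and 13 appears only in x1's list, so x1 = 13.
The 6 still-open variables draw from only 6 values {1, 3, 5, 9, 11, 15}, so each is used; only x7 can be 1, hence x7 = 1.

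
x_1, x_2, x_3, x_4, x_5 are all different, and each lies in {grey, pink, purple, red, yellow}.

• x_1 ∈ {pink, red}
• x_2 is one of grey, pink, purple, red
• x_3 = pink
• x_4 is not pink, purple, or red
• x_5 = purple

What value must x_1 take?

x_3's domain is down to {pink}, so x_3 = pink. So x_1, x_2 can't be pink.
So x_1 = red.

red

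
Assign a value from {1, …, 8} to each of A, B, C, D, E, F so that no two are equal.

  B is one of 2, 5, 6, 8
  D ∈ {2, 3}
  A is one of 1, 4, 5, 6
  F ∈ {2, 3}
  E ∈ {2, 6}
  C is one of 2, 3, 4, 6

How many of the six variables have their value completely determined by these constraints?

2

D and F between them cover only {2, 3} — a naked pair. Remove those values from B, C, E.
That leaves E = 6. Eliminate 6 elsewhere: A, B, C.
C must be 4 (only option left). Strike 4 from A.
Determined: C=4, E=6. The other variables each still have more than one consistent value. That makes 2.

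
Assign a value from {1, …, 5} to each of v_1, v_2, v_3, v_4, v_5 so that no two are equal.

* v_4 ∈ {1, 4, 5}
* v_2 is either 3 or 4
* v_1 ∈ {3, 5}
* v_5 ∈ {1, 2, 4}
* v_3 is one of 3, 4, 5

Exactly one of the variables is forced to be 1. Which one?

The 5 variables together cover exactly {1, 2, 3, 4, 5} — 5 values for 5 variables — and 2 appears only in v_5's list, so v_5 = 2.
Among the 4 still-open variables, 1 fits only v_4 (and all 4 values in {1, 3, 4, 5} must be used), so v_4 = 1.

v_4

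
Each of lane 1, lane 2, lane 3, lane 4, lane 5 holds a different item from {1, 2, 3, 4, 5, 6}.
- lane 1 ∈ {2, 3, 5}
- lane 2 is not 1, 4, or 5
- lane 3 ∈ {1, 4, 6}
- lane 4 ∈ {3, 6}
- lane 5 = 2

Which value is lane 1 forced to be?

5

lane 5 must be 2 (only option left). So lane 1, lane 2 can't be 2.
lane 2 and lane 4 share exactly the 2 values {3, 6}; by pigeonhole those values go to them, so strike 3, 6 from lane 1, lane 3.
So lane 1 = 5.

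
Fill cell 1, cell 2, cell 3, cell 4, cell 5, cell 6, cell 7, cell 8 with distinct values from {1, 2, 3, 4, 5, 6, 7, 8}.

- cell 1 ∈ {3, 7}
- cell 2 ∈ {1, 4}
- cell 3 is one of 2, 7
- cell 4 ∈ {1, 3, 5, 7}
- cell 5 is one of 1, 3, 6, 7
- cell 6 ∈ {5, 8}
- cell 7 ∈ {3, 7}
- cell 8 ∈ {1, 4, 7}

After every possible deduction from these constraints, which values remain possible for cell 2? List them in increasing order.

1, 4

Among the 8 variables, 2 fits only cell 3 (and all 8 values in {1, 2, 3, 4, 5, 6, 7, 8} must be used), so cell 3 = 2.
Among the 7 still-open variables, 6 fits only cell 5 (and all 7 values in {1, 3, 4, 5, 6, 7, 8} must be used), so cell 5 = 6.
Among the 6 still-open variables, 8 fits only cell 6 (and all 6 values in {1, 3, 4, 5, 7, 8} must be used), so cell 6 = 8.
The 5 still-open variables together cover exactly {1, 3, 4, 5, 7} — 5 values for 5 variables — and 5 appears only in cell 4's list, so cell 4 = 5.
cell 1 and cell 7 between them cover only {3, 7} — a naked pair. Remove those values from cell 8.
No further eliminations apply; cell 2 can still be any of 1, 4.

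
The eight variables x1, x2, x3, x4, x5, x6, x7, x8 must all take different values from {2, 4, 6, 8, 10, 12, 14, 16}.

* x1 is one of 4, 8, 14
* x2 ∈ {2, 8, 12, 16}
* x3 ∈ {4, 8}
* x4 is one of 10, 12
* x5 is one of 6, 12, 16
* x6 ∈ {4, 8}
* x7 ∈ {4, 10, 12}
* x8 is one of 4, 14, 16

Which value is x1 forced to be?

The 8 variables together cover exactly {2, 4, 6, 8, 10, 12, 14, 16} — 8 values for 8 variables — and 2 appears only in x2's list, so x2 = 2.
The 7 still-open variables together cover exactly {4, 6, 8, 10, 12, 14, 16} — 7 values for 7 variables — and 6 appears only in x5's list, so x5 = 6.
The 6 still-open variables together cover exactly {4, 8, 10, 12, 14, 16} — 6 values for 6 variables — and 16 appears only in x8's list, so x8 = 16.
Among the 5 still-open variables, 14 fits only x1 (and all 5 values in {4, 8, 10, 12, 14} must be used), so x1 = 14.

14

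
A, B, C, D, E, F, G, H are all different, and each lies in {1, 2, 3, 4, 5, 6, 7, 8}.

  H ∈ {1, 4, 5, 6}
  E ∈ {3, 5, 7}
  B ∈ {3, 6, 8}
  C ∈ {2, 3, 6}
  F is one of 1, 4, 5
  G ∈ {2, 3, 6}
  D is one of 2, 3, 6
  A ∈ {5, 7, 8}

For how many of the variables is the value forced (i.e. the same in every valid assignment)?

1

C, D, G share exactly the 3 values {2, 3, 6}; by pigeonhole those values go to them, so strike 2, 3, 6 from B, E, H.
B must be 8 (only option left). Remove 8 from A.
The 2 variables A and E are confined to {5, 7}, which locks those values in; drop them from F, H.
Determined: B=8. The other variables each still have more than one consistent value. That makes 1.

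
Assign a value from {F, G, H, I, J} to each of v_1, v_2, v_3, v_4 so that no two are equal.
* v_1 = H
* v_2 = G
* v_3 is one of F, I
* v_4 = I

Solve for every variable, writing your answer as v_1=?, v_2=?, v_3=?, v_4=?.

v_1=H, v_2=G, v_3=F, v_4=I

v_1 must be H (only option left).
v_2 must be G (only option left).
v_4's domain is down to {I}, so v_4 = I. So v_3 can't be I.
v_3 must be F (only option left).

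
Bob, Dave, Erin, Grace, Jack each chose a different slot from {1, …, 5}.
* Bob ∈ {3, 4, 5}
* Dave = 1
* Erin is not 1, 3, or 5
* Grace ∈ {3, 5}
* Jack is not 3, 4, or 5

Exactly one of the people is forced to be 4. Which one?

Dave has just one choice, so Dave = 1. So Jack can't be 1.
Jack's domain is down to {2}, so Jack = 2. Eliminate 2 elsewhere: Erin.
So 4 goes to Erin.

Erin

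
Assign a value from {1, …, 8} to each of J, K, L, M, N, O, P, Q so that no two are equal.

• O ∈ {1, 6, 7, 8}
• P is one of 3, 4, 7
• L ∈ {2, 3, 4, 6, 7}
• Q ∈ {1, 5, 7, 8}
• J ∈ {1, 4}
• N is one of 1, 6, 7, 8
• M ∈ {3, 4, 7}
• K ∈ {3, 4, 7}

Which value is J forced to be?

1

Among the 8 variables, 2 fits only L (and all 8 values in {1, 2, 3, 4, 5, 6, 7, 8} must be used), so L = 2.
The 7 still-open variables draw from only 7 values {1, 3, 4, 5, 6, 7, 8}, so each is used; only Q can be 5, hence Q = 5.
K, M, P share exactly the 3 values {3, 4, 7}; by pigeonhole those values go to them, so strike 3, 4, 7 from J, N, O.
So J = 1.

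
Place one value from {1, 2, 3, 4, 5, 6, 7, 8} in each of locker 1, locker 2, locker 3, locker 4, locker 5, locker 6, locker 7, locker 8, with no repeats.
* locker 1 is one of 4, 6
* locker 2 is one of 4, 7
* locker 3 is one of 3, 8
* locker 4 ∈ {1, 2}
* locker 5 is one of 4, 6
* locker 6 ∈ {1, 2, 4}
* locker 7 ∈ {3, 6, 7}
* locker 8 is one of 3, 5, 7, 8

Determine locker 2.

The 8 variables draw from only 8 values {1, 2, 3, 4, 5, 6, 7, 8}, so each is used; only locker 8 can be 5, hence locker 8 = 5.
The 7 still-open variables draw from only 7 values {1, 2, 3, 4, 6, 7, 8}, so each is used; only locker 3 can be 8, hence locker 3 = 8.
The 6 still-open variables together cover exactly {1, 2, 3, 4, 6, 7} — 6 values for 6 variables — and 3 appears only in locker 7's list, so locker 7 = 3.
The 5 still-open variables together cover exactly {1, 2, 4, 6, 7} — 5 values for 5 variables — and 7 appears only in locker 2's list, so locker 2 = 7.

7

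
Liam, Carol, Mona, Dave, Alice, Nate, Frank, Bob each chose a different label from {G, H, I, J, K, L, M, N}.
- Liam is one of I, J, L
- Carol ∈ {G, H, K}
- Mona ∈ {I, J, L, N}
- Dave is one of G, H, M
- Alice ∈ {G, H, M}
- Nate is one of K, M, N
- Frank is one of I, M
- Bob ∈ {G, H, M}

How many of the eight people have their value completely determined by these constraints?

Dave, Alice, Bob share exactly the 3 values {G, H, M}; by pigeonhole those values go to them, so strike G, H, M from Carol, Nate, Frank.
Carol's domain is down to {K}, so Carol = K. Remove K from Nate.
Nate has just one choice, so Nate = N. So Mona can't be N.
Frank's domain is down to {I}, so Frank = I. Eliminate I elsewhere: Liam, Mona.
Determined: Carol=K, Nate=N, Frank=I. The other people each still have more than one consistent value. That makes 3.

3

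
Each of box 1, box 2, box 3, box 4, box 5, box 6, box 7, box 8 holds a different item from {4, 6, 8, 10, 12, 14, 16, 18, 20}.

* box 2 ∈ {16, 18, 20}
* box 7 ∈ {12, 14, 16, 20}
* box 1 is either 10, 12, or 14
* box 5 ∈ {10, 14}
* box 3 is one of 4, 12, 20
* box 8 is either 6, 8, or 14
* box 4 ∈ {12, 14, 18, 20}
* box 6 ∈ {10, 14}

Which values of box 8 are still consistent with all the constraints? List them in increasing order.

6, 8

box 5 and box 6 share exactly the 2 values {10, 14}; by pigeonhole those values go to them, so strike 10, 14 from box 1, box 4, box 7, box 8.
That leaves box 1 = 12. So box 3, box 4, box 7 can't be 12.
box 2, box 4, box 7 between them cover only {16, 18, 20} — a naked triple. Remove those values from box 3.
That leaves box 3 = 4.
No further eliminations apply; box 8 can still be any of 6, 8.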